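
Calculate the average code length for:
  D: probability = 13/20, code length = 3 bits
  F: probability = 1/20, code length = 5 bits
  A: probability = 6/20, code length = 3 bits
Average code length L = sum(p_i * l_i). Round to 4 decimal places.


Weighted contributions p_i * l_i:
  D: (13/20) * 3 = 39/20
  F: (1/20) * 5 = 5/20
  A: (6/20) * 3 = 18/20
Sum = (39 + 5 + 18)/20 = 62/20

L = 62/20 = 3.1000 bits/symbol


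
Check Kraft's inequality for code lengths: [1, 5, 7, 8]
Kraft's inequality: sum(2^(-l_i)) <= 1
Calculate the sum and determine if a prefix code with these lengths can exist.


Sum = 2^(-1) + 2^(-5) + 2^(-7) + 2^(-8)
    = 0.5 + 0.03125 + 0.0078125 + 0.00390625
    = 139/256 = 0.54296875
Since 0.54296875 <= 1, Kraft's inequality IS satisfied.
A prefix code with these lengths CAN exist.

Kraft sum = 0.54296875. Satisfied.


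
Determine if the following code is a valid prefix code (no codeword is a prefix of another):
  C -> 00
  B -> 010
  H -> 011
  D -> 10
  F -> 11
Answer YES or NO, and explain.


Checking each pair (does one codeword prefix another?):
  C='00' vs B='010': no prefix
  C='00' vs H='011': no prefix
  C='00' vs D='10': no prefix
  C='00' vs F='11': no prefix
  B='010' vs C='00': no prefix
  B='010' vs H='011': no prefix
  B='010' vs D='10': no prefix
  B='010' vs F='11': no prefix
  H='011' vs C='00': no prefix
  H='011' vs B='010': no prefix
  H='011' vs D='10': no prefix
  H='011' vs F='11': no prefix
  D='10' vs C='00': no prefix
  D='10' vs B='010': no prefix
  D='10' vs H='011': no prefix
  D='10' vs F='11': no prefix
  F='11' vs C='00': no prefix
  F='11' vs B='010': no prefix
  F='11' vs H='011': no prefix
  F='11' vs D='10': no prefix
No violation found over all pairs.

YES -- this is a valid prefix code. No codeword is a prefix of any other codeword.


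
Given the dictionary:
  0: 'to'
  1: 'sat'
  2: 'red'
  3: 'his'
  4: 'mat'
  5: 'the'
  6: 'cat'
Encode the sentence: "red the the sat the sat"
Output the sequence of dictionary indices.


Look up each word in the dictionary:
  'red' -> 2
  'the' -> 5
  'the' -> 5
  'sat' -> 1
  'the' -> 5
  'sat' -> 1

Encoded: [2, 5, 5, 1, 5, 1]


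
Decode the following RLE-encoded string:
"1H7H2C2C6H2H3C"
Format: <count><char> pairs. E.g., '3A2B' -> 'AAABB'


Expanding each <count><char> pair:
  1H -> 'H'
  7H -> 'HHHHHHH'
  2C -> 'CC'
  2C -> 'CC'
  6H -> 'HHHHHH'
  2H -> 'HH'
  3C -> 'CCC'

Decoded = HHHHHHHHCCCCHHHHHHHHCCC


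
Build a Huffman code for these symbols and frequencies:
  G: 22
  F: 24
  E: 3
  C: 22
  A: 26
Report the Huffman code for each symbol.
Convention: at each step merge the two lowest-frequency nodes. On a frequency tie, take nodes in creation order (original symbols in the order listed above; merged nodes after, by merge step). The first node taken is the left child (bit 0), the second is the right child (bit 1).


Huffman tree construction:
Step 1: Merge E(3) + G(22) = 25
Step 2: Merge C(22) + F(24) = 46
Step 3: Merge (E+G)(25) + A(26) = 51
Step 4: Merge (C+F)(46) + ((E+G)+A)(51) = 97
Read each symbol's code off the tree from the root (left child = 0, right child = 1).

Codes:
  G: 101 (length 3)
  F: 01 (length 2)
  E: 100 (length 3)
  C: 00 (length 2)
  A: 11 (length 2)
Average code length: 219/97 = 2.2577 bits/symbol


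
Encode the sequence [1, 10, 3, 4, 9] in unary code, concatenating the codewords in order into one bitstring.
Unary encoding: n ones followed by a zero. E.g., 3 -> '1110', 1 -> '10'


Encode each number as n ones followed by a terminating 0:
  1 -> 10 (2 bits)
  10 -> 11111111110 (11 bits)
  3 -> 1110 (4 bits)
  4 -> 11110 (5 bits)
  9 -> 1111111110 (10 bits)
Total length = 2 + 11 + 4 + 5 + 10 = 32 bits.

Unary([1, 10, 3, 4, 9]) = 10111111111101110111101111111110 (32 bits)


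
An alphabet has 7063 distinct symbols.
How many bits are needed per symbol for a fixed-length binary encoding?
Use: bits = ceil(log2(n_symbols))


log2(7063) = 12.7861
Bracket: 2^12 = 4096 < 7063 <= 2^13 = 8192
So ceil(log2(7063)) = 13

bits = ceil(log2(7063)) = ceil(12.7861) = 13 bits


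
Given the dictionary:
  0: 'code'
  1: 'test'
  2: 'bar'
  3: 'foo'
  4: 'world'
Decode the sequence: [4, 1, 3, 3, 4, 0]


Look up each index in the dictionary:
  4 -> 'world'
  1 -> 'test'
  3 -> 'foo'
  3 -> 'foo'
  4 -> 'world'
  0 -> 'code'

Decoded: "world test foo foo world code"


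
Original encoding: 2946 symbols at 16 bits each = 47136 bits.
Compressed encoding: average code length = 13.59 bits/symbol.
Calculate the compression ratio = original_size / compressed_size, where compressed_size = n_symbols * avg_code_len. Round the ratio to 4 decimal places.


original_size = n_symbols * orig_bits = 2946 * 16 = 47136 bits
compressed_size = n_symbols * avg_code_len = 2946 * 13.59 = 40036.14 bits
ratio = original_size / compressed_size = 47136 / 40036.14 = 1.1773

Compression ratio = 1.1773


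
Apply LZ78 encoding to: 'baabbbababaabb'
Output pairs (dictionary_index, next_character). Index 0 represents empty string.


LZ78 encoding steps:
Dictionary: {0: ''}
Step 1: w='' (idx 0), next='b' -> output (0, 'b'), add 'b' as idx 1
Step 2: w='' (idx 0), next='a' -> output (0, 'a'), add 'a' as idx 2
Step 3: w='a' (idx 2), next='b' -> output (2, 'b'), add 'ab' as idx 3
Step 4: w='b' (idx 1), next='b' -> output (1, 'b'), add 'bb' as idx 4
Step 5: w='ab' (idx 3), next='a' -> output (3, 'a'), add 'aba' as idx 5
Step 6: w='b' (idx 1), next='a' -> output (1, 'a'), add 'ba' as idx 6
Step 7: w='ab' (idx 3), next='b' -> output (3, 'b'), add 'abb' as idx 7


Encoded: [(0, 'b'), (0, 'a'), (2, 'b'), (1, 'b'), (3, 'a'), (1, 'a'), (3, 'b')]


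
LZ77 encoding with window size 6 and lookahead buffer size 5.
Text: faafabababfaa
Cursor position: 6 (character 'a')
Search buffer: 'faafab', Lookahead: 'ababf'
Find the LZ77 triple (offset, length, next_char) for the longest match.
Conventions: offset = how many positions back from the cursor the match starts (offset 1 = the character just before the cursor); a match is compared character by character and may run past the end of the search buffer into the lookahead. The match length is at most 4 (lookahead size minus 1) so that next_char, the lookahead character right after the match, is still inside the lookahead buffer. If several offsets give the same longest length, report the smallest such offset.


Try each offset into the search buffer:
  offset=1 (pos 5, char 'b'): match length 0
  offset=2 (pos 4, char 'a'): match length 4
  offset=3 (pos 3, char 'f'): match length 0
  offset=4 (pos 2, char 'a'): match length 1
  offset=5 (pos 1, char 'a'): match length 1
  offset=6 (pos 0, char 'f'): match length 0
Longest match has length 4 at offset 2.
next_char = character at position 6 + 4 = 10 -> 'f'

Best match: offset=2, length=4 (matching 'abab' starting at position 4)
LZ77 triple: (2, 4, 'f')


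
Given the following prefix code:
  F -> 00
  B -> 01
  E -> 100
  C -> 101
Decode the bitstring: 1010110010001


Decoding step by step:
Bits 101 -> C
Bits 01 -> B
Bits 100 -> E
Bits 100 -> E
Bits 01 -> B


Decoded message: CBEEB


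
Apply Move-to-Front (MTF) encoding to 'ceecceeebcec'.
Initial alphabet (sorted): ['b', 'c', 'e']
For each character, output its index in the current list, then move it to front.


MTF encoding:
'c': index 1 in ['b', 'c', 'e'] -> ['c', 'b', 'e']
'e': index 2 in ['c', 'b', 'e'] -> ['e', 'c', 'b']
'e': index 0 in ['e', 'c', 'b'] -> ['e', 'c', 'b']
'c': index 1 in ['e', 'c', 'b'] -> ['c', 'e', 'b']
'c': index 0 in ['c', 'e', 'b'] -> ['c', 'e', 'b']
'e': index 1 in ['c', 'e', 'b'] -> ['e', 'c', 'b']
'e': index 0 in ['e', 'c', 'b'] -> ['e', 'c', 'b']
'e': index 0 in ['e', 'c', 'b'] -> ['e', 'c', 'b']
'b': index 2 in ['e', 'c', 'b'] -> ['b', 'e', 'c']
'c': index 2 in ['b', 'e', 'c'] -> ['c', 'b', 'e']
'e': index 2 in ['c', 'b', 'e'] -> ['e', 'c', 'b']
'c': index 1 in ['e', 'c', 'b'] -> ['c', 'e', 'b']


Output: [1, 2, 0, 1, 0, 1, 0, 0, 2, 2, 2, 1]


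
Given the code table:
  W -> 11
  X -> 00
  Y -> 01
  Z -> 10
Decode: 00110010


Decoding:
00 -> X
11 -> W
00 -> X
10 -> Z


Result: XWXZ


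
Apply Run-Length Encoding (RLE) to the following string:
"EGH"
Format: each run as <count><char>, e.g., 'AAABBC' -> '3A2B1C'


Scanning runs left to right:
  i=0: run of 'E' x 1 -> '1E'
  i=1: run of 'G' x 1 -> '1G'
  i=2: run of 'H' x 1 -> '1H'

RLE = 1E1G1H


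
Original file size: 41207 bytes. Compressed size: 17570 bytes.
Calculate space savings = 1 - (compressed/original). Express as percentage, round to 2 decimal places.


ratio = compressed/original = 17570/41207 = 0.426384
savings = 1 - ratio = 1 - 0.426384 = 0.573616
as a percentage: 0.573616 * 100 = 57.36%

Space savings = 1 - 17570/41207 = 57.36%


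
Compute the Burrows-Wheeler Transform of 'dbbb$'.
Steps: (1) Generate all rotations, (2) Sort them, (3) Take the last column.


Rotations (sorted):
  0: $dbbb -> last char: b
  1: b$dbb -> last char: b
  2: bb$db -> last char: b
  3: bbb$d -> last char: d
  4: dbbb$ -> last char: $


BWT = bbbd$


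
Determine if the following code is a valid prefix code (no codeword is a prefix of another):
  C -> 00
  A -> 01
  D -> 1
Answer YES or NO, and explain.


Checking each pair (does one codeword prefix another?):
  C='00' vs A='01': no prefix
  C='00' vs D='1': no prefix
  A='01' vs C='00': no prefix
  A='01' vs D='1': no prefix
  D='1' vs C='00': no prefix
  D='1' vs A='01': no prefix
No violation found over all pairs.

YES -- this is a valid prefix code. No codeword is a prefix of any other codeword.


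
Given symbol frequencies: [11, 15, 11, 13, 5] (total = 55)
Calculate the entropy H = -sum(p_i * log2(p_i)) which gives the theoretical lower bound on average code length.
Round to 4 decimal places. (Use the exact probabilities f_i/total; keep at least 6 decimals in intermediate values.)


Per-symbol terms -p_i * log2(p_i) with p_i = f_i/55:
  p = 11/55 = 0.200000: log2(p) = -2.321928, -p*log2(p) = 0.464386
  p = 15/55 = 0.272727: log2(p) = -1.874469, -p*log2(p) = 0.511219
  p = 11/55 = 0.200000: log2(p) = -2.321928, -p*log2(p) = 0.464386
  p = 13/55 = 0.236364: log2(p) = -2.080920, -p*log2(p) = 0.491854
  p = 5/55 = 0.090909: log2(p) = -3.459432, -p*log2(p) = 0.314494
H = 0.464386 + 0.511219 + 0.464386 + 0.491854 + 0.314494 = 2.246339

H = 2.2463 bits/symbol


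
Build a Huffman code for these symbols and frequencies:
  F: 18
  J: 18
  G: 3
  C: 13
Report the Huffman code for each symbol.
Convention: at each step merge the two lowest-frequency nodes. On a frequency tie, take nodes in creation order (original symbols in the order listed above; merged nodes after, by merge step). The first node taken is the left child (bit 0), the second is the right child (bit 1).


Huffman tree construction:
Step 1: Merge G(3) + C(13) = 16
Step 2: Merge (G+C)(16) + F(18) = 34
Step 3: Merge J(18) + ((G+C)+F)(34) = 52
Read each symbol's code off the tree from the root (left child = 0, right child = 1).

Codes:
  F: 11 (length 2)
  J: 0 (length 1)
  G: 100 (length 3)
  C: 101 (length 3)
Average code length: 102/52 = 1.9615 bits/symbol


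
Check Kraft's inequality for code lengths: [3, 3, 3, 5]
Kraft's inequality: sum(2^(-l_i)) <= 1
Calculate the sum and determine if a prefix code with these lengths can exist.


Sum = 2^(-3) + 2^(-3) + 2^(-3) + 2^(-5)
    = 0.125 + 0.125 + 0.125 + 0.03125
    = 13/32 = 0.40625
Since 0.40625 <= 1, Kraft's inequality IS satisfied.
A prefix code with these lengths CAN exist.

Kraft sum = 0.40625. Satisfied.


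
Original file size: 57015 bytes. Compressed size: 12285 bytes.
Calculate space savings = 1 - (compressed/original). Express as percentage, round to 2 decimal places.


ratio = compressed/original = 12285/57015 = 0.21547
savings = 1 - ratio = 1 - 0.21547 = 0.78453
as a percentage: 0.78453 * 100 = 78.45%

Space savings = 1 - 12285/57015 = 78.45%


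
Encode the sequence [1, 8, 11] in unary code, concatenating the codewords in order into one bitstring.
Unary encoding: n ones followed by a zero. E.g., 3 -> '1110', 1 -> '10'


Encode each number as n ones followed by a terminating 0:
  1 -> 10 (2 bits)
  8 -> 111111110 (9 bits)
  11 -> 111111111110 (12 bits)
Total length = 2 + 9 + 12 = 23 bits.

Unary([1, 8, 11]) = 10111111110111111111110 (23 bits)


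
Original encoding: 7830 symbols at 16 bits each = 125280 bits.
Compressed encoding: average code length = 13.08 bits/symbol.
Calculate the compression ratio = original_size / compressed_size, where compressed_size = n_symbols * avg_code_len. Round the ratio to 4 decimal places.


original_size = n_symbols * orig_bits = 7830 * 16 = 125280 bits
compressed_size = n_symbols * avg_code_len = 7830 * 13.08 = 102416.4 bits
ratio = original_size / compressed_size = 125280 / 102416.4 = 1.2232

Compression ratio = 1.2232


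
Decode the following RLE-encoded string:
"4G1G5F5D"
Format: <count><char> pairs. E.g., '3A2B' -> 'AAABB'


Expanding each <count><char> pair:
  4G -> 'GGGG'
  1G -> 'G'
  5F -> 'FFFFF'
  5D -> 'DDDDD'

Decoded = GGGGGFFFFFDDDDD


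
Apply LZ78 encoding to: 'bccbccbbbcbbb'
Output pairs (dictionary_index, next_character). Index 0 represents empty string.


LZ78 encoding steps:
Dictionary: {0: ''}
Step 1: w='' (idx 0), next='b' -> output (0, 'b'), add 'b' as idx 1
Step 2: w='' (idx 0), next='c' -> output (0, 'c'), add 'c' as idx 2
Step 3: w='c' (idx 2), next='b' -> output (2, 'b'), add 'cb' as idx 3
Step 4: w='c' (idx 2), next='c' -> output (2, 'c'), add 'cc' as idx 4
Step 5: w='b' (idx 1), next='b' -> output (1, 'b'), add 'bb' as idx 5
Step 6: w='b' (idx 1), next='c' -> output (1, 'c'), add 'bc' as idx 6
Step 7: w='bb' (idx 5), next='b' -> output (5, 'b'), add 'bbb' as idx 7


Encoded: [(0, 'b'), (0, 'c'), (2, 'b'), (2, 'c'), (1, 'b'), (1, 'c'), (5, 'b')]


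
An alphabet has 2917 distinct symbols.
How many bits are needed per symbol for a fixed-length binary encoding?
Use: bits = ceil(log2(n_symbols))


log2(2917) = 11.5103
Bracket: 2^11 = 2048 < 2917 <= 2^12 = 4096
So ceil(log2(2917)) = 12

bits = ceil(log2(2917)) = ceil(11.5103) = 12 bits


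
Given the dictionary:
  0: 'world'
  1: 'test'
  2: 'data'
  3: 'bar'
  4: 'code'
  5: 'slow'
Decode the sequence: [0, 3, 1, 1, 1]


Look up each index in the dictionary:
  0 -> 'world'
  3 -> 'bar'
  1 -> 'test'
  1 -> 'test'
  1 -> 'test'

Decoded: "world bar test test test"


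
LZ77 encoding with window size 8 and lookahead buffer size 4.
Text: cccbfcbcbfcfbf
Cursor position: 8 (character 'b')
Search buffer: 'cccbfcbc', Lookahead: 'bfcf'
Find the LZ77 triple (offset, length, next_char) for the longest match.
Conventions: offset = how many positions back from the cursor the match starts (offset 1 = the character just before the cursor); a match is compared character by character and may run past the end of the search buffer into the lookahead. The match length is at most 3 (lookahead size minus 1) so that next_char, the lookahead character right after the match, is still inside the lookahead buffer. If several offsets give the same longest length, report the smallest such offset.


Try each offset into the search buffer:
  offset=1 (pos 7, char 'c'): match length 0
  offset=2 (pos 6, char 'b'): match length 1
  offset=3 (pos 5, char 'c'): match length 0
  offset=4 (pos 4, char 'f'): match length 0
  offset=5 (pos 3, char 'b'): match length 3
  offset=6 (pos 2, char 'c'): match length 0
  offset=7 (pos 1, char 'c'): match length 0
  offset=8 (pos 0, char 'c'): match length 0
Longest match has length 3 at offset 5.
next_char = character at position 8 + 3 = 11 -> 'f'

Best match: offset=5, length=3 (matching 'bfc' starting at position 3)
LZ77 triple: (5, 3, 'f')


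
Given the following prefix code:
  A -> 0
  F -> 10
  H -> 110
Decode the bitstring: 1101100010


Decoding step by step:
Bits 110 -> H
Bits 110 -> H
Bits 0 -> A
Bits 0 -> A
Bits 10 -> F


Decoded message: HHAAF


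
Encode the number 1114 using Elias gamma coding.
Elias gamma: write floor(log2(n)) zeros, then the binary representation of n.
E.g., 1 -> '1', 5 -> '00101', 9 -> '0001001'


num_bits = floor(log2(1114)) + 1 = 11
leading_zeros = num_bits - 1 = 10
binary(1114) = 10001011010

Elias gamma(1114) = '0000000000' + '10001011010' = 000000000010001011010 (21 bits)


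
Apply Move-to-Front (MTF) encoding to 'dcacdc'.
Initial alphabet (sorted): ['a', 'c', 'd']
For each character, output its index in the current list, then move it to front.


MTF encoding:
'd': index 2 in ['a', 'c', 'd'] -> ['d', 'a', 'c']
'c': index 2 in ['d', 'a', 'c'] -> ['c', 'd', 'a']
'a': index 2 in ['c', 'd', 'a'] -> ['a', 'c', 'd']
'c': index 1 in ['a', 'c', 'd'] -> ['c', 'a', 'd']
'd': index 2 in ['c', 'a', 'd'] -> ['d', 'c', 'a']
'c': index 1 in ['d', 'c', 'a'] -> ['c', 'd', 'a']


Output: [2, 2, 2, 1, 2, 1]


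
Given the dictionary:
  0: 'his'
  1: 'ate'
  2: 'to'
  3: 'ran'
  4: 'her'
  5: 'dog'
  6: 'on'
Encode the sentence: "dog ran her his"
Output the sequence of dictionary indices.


Look up each word in the dictionary:
  'dog' -> 5
  'ran' -> 3
  'her' -> 4
  'his' -> 0

Encoded: [5, 3, 4, 0]


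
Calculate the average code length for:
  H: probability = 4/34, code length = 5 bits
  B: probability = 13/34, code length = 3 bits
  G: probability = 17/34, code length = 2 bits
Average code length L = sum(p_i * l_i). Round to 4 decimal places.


Weighted contributions p_i * l_i:
  H: (4/34) * 5 = 20/34
  B: (13/34) * 3 = 39/34
  G: (17/34) * 2 = 34/34
Sum = (20 + 39 + 34)/34 = 93/34

L = 93/34 = 2.7353 bits/symbol


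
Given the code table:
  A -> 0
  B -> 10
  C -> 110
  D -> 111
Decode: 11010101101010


Decoding:
110 -> C
10 -> B
10 -> B
110 -> C
10 -> B
10 -> B


Result: CBBCBB


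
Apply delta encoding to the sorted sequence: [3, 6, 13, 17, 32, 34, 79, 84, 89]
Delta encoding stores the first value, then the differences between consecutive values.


First value: 3
Deltas:
  6 - 3 = 3
  13 - 6 = 7
  17 - 13 = 4
  32 - 17 = 15
  34 - 32 = 2
  79 - 34 = 45
  84 - 79 = 5
  89 - 84 = 5


Delta encoded: [3, 3, 7, 4, 15, 2, 45, 5, 5]


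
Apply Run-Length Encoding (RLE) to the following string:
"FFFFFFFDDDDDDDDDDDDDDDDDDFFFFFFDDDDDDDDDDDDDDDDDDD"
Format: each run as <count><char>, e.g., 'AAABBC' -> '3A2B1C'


Scanning runs left to right:
  i=0: run of 'F' x 7 -> '7F'
  i=7: run of 'D' x 18 -> '18D'
  i=25: run of 'F' x 6 -> '6F'
  i=31: run of 'D' x 19 -> '19D'

RLE = 7F18D6F19D


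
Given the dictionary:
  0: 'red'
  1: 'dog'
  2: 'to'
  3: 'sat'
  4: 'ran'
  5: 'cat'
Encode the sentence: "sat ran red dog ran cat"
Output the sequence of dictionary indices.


Look up each word in the dictionary:
  'sat' -> 3
  'ran' -> 4
  'red' -> 0
  'dog' -> 1
  'ran' -> 4
  'cat' -> 5

Encoded: [3, 4, 0, 1, 4, 5]


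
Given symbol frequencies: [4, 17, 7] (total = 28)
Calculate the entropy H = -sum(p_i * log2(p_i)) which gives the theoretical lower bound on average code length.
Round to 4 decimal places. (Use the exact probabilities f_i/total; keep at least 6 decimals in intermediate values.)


Per-symbol terms -p_i * log2(p_i) with p_i = f_i/28:
  p = 4/28 = 0.142857: log2(p) = -2.807355, -p*log2(p) = 0.401051
  p = 17/28 = 0.607143: log2(p) = -0.719892, -p*log2(p) = 0.437077
  p = 7/28 = 0.250000: log2(p) = -2.000000, -p*log2(p) = 0.500000
H = 0.401051 + 0.437077 + 0.500000 = 1.338128

H = 1.3381 bits/symbol


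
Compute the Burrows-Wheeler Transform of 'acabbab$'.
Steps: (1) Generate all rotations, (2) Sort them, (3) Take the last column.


Rotations (sorted):
  0: $acabbab -> last char: b
  1: ab$acabb -> last char: b
  2: abbab$ac -> last char: c
  3: acabbab$ -> last char: $
  4: b$acabba -> last char: a
  5: bab$acab -> last char: b
  6: bbab$aca -> last char: a
  7: cabbab$a -> last char: a


BWT = bbc$abaa


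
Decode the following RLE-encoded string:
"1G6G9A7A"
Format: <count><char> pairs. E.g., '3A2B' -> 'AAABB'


Expanding each <count><char> pair:
  1G -> 'G'
  6G -> 'GGGGGG'
  9A -> 'AAAAAAAAA'
  7A -> 'AAAAAAA'

Decoded = GGGGGGGAAAAAAAAAAAAAAAA


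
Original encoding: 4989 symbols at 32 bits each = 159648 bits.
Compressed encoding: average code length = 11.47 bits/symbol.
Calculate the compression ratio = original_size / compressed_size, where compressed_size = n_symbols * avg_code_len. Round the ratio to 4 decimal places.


original_size = n_symbols * orig_bits = 4989 * 32 = 159648 bits
compressed_size = n_symbols * avg_code_len = 4989 * 11.47 = 57223.83 bits
ratio = original_size / compressed_size = 159648 / 57223.83 = 2.7899

Compression ratio = 2.7899


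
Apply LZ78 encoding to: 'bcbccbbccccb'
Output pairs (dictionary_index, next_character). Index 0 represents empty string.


LZ78 encoding steps:
Dictionary: {0: ''}
Step 1: w='' (idx 0), next='b' -> output (0, 'b'), add 'b' as idx 1
Step 2: w='' (idx 0), next='c' -> output (0, 'c'), add 'c' as idx 2
Step 3: w='b' (idx 1), next='c' -> output (1, 'c'), add 'bc' as idx 3
Step 4: w='c' (idx 2), next='b' -> output (2, 'b'), add 'cb' as idx 4
Step 5: w='bc' (idx 3), next='c' -> output (3, 'c'), add 'bcc' as idx 5
Step 6: w='c' (idx 2), next='c' -> output (2, 'c'), add 'cc' as idx 6
Step 7: w='b' (idx 1), end of input -> output (1, '')


Encoded: [(0, 'b'), (0, 'c'), (1, 'c'), (2, 'b'), (3, 'c'), (2, 'c'), (1, '')]


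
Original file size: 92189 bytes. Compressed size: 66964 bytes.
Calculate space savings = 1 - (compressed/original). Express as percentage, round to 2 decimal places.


ratio = compressed/original = 66964/92189 = 0.726377
savings = 1 - ratio = 1 - 0.726377 = 0.273623
as a percentage: 0.273623 * 100 = 27.36%

Space savings = 1 - 66964/92189 = 27.36%


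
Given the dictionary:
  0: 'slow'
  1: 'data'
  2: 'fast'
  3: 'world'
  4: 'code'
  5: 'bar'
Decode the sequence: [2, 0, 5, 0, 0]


Look up each index in the dictionary:
  2 -> 'fast'
  0 -> 'slow'
  5 -> 'bar'
  0 -> 'slow'
  0 -> 'slow'

Decoded: "fast slow bar slow slow"


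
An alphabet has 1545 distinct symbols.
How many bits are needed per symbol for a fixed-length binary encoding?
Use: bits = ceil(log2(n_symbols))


log2(1545) = 10.5934
Bracket: 2^10 = 1024 < 1545 <= 2^11 = 2048
So ceil(log2(1545)) = 11

bits = ceil(log2(1545)) = ceil(10.5934) = 11 bits


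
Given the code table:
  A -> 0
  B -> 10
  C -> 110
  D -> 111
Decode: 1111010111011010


Decoding:
111 -> D
10 -> B
10 -> B
111 -> D
0 -> A
110 -> C
10 -> B


Result: DBBDACB


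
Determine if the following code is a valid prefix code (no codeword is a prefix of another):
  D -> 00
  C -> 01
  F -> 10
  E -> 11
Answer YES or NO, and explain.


Checking each pair (does one codeword prefix another?):
  D='00' vs C='01': no prefix
  D='00' vs F='10': no prefix
  D='00' vs E='11': no prefix
  C='01' vs D='00': no prefix
  C='01' vs F='10': no prefix
  C='01' vs E='11': no prefix
  F='10' vs D='00': no prefix
  F='10' vs C='01': no prefix
  F='10' vs E='11': no prefix
  E='11' vs D='00': no prefix
  E='11' vs C='01': no prefix
  E='11' vs F='10': no prefix
No violation found over all pairs.

YES -- this is a valid prefix code. No codeword is a prefix of any other codeword.


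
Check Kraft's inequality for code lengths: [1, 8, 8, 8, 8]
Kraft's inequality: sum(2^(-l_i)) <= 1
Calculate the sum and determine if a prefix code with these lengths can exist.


Sum = 2^(-1) + 2^(-8) + 2^(-8) + 2^(-8) + 2^(-8)
    = 0.5 + 0.00390625 + 0.00390625 + 0.00390625 + 0.00390625
    = 132/256 = 0.515625
Since 0.515625 <= 1, Kraft's inequality IS satisfied.
A prefix code with these lengths CAN exist.

Kraft sum = 0.515625. Satisfied.


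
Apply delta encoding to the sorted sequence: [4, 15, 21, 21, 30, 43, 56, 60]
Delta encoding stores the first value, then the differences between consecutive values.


First value: 4
Deltas:
  15 - 4 = 11
  21 - 15 = 6
  21 - 21 = 0
  30 - 21 = 9
  43 - 30 = 13
  56 - 43 = 13
  60 - 56 = 4


Delta encoded: [4, 11, 6, 0, 9, 13, 13, 4]


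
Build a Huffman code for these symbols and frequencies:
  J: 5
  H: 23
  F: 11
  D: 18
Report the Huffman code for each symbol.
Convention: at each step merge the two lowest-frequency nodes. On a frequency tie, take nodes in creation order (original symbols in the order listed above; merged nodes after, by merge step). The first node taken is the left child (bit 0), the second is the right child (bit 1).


Huffman tree construction:
Step 1: Merge J(5) + F(11) = 16
Step 2: Merge (J+F)(16) + D(18) = 34
Step 3: Merge H(23) + ((J+F)+D)(34) = 57
Read each symbol's code off the tree from the root (left child = 0, right child = 1).

Codes:
  J: 100 (length 3)
  H: 0 (length 1)
  F: 101 (length 3)
  D: 11 (length 2)
Average code length: 107/57 = 1.8772 bits/symbol


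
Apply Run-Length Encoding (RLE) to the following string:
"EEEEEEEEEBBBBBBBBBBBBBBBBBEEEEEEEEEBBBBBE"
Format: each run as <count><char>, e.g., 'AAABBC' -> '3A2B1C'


Scanning runs left to right:
  i=0: run of 'E' x 9 -> '9E'
  i=9: run of 'B' x 17 -> '17B'
  i=26: run of 'E' x 9 -> '9E'
  i=35: run of 'B' x 5 -> '5B'
  i=40: run of 'E' x 1 -> '1E'

RLE = 9E17B9E5B1E


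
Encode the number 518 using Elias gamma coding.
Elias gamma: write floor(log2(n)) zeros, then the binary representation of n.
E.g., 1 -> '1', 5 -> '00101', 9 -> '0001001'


num_bits = floor(log2(518)) + 1 = 10
leading_zeros = num_bits - 1 = 9
binary(518) = 1000000110

Elias gamma(518) = '000000000' + '1000000110' = 0000000001000000110 (19 bits)


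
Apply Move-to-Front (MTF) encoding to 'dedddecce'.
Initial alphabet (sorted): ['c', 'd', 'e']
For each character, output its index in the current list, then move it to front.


MTF encoding:
'd': index 1 in ['c', 'd', 'e'] -> ['d', 'c', 'e']
'e': index 2 in ['d', 'c', 'e'] -> ['e', 'd', 'c']
'd': index 1 in ['e', 'd', 'c'] -> ['d', 'e', 'c']
'd': index 0 in ['d', 'e', 'c'] -> ['d', 'e', 'c']
'd': index 0 in ['d', 'e', 'c'] -> ['d', 'e', 'c']
'e': index 1 in ['d', 'e', 'c'] -> ['e', 'd', 'c']
'c': index 2 in ['e', 'd', 'c'] -> ['c', 'e', 'd']
'c': index 0 in ['c', 'e', 'd'] -> ['c', 'e', 'd']
'e': index 1 in ['c', 'e', 'd'] -> ['e', 'c', 'd']


Output: [1, 2, 1, 0, 0, 1, 2, 0, 1]


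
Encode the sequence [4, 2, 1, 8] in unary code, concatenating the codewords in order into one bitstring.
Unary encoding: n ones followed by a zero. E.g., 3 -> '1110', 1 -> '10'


Encode each number as n ones followed by a terminating 0:
  4 -> 11110 (5 bits)
  2 -> 110 (3 bits)
  1 -> 10 (2 bits)
  8 -> 111111110 (9 bits)
Total length = 5 + 3 + 2 + 9 = 19 bits.

Unary([4, 2, 1, 8]) = 1111011010111111110 (19 bits)


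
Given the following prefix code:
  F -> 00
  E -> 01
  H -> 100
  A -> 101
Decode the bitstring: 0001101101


Decoding step by step:
Bits 00 -> F
Bits 01 -> E
Bits 101 -> A
Bits 101 -> A


Decoded message: FEAA


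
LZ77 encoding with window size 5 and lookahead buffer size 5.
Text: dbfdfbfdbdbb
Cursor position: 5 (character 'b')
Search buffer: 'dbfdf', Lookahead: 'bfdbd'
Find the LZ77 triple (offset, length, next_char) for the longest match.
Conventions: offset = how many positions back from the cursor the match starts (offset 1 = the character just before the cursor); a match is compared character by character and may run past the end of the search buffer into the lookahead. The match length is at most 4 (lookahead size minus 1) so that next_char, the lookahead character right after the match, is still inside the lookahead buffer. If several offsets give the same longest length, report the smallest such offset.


Try each offset into the search buffer:
  offset=1 (pos 4, char 'f'): match length 0
  offset=2 (pos 3, char 'd'): match length 0
  offset=3 (pos 2, char 'f'): match length 0
  offset=4 (pos 1, char 'b'): match length 3
  offset=5 (pos 0, char 'd'): match length 0
Longest match has length 3 at offset 4.
next_char = character at position 5 + 3 = 8 -> 'b'

Best match: offset=4, length=3 (matching 'bfd' starting at position 1)
LZ77 triple: (4, 3, 'b')


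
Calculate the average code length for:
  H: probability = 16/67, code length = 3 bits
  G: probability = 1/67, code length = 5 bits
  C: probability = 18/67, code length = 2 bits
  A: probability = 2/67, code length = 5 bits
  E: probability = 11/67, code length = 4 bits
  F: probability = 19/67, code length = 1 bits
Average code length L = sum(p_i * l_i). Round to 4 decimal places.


Weighted contributions p_i * l_i:
  H: (16/67) * 3 = 48/67
  G: (1/67) * 5 = 5/67
  C: (18/67) * 2 = 36/67
  A: (2/67) * 5 = 10/67
  E: (11/67) * 4 = 44/67
  F: (19/67) * 1 = 19/67
Sum = (48 + 5 + 36 + 10 + 44 + 19)/67 = 162/67

L = 162/67 = 2.4179 bits/symbol


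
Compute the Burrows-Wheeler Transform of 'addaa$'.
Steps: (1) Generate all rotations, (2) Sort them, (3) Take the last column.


Rotations (sorted):
  0: $addaa -> last char: a
  1: a$adda -> last char: a
  2: aa$add -> last char: d
  3: addaa$ -> last char: $
  4: daa$ad -> last char: d
  5: ddaa$a -> last char: a


BWT = aad$da


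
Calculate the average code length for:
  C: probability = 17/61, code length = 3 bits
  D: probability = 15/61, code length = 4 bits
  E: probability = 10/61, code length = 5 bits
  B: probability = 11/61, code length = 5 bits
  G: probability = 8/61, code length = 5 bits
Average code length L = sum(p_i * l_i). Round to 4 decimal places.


Weighted contributions p_i * l_i:
  C: (17/61) * 3 = 51/61
  D: (15/61) * 4 = 60/61
  E: (10/61) * 5 = 50/61
  B: (11/61) * 5 = 55/61
  G: (8/61) * 5 = 40/61
Sum = (51 + 60 + 50 + 55 + 40)/61 = 256/61

L = 256/61 = 4.1967 bits/symbol


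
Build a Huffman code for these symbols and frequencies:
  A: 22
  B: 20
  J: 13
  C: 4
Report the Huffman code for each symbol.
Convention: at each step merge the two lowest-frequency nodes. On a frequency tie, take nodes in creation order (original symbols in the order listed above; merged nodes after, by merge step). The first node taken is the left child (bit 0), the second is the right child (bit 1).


Huffman tree construction:
Step 1: Merge C(4) + J(13) = 17
Step 2: Merge (C+J)(17) + B(20) = 37
Step 3: Merge A(22) + ((C+J)+B)(37) = 59
Read each symbol's code off the tree from the root (left child = 0, right child = 1).

Codes:
  A: 0 (length 1)
  B: 11 (length 2)
  J: 101 (length 3)
  C: 100 (length 3)
Average code length: 113/59 = 1.9153 bits/symbol


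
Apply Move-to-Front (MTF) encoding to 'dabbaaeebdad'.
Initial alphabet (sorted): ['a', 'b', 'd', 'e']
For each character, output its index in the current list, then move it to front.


MTF encoding:
'd': index 2 in ['a', 'b', 'd', 'e'] -> ['d', 'a', 'b', 'e']
'a': index 1 in ['d', 'a', 'b', 'e'] -> ['a', 'd', 'b', 'e']
'b': index 2 in ['a', 'd', 'b', 'e'] -> ['b', 'a', 'd', 'e']
'b': index 0 in ['b', 'a', 'd', 'e'] -> ['b', 'a', 'd', 'e']
'a': index 1 in ['b', 'a', 'd', 'e'] -> ['a', 'b', 'd', 'e']
'a': index 0 in ['a', 'b', 'd', 'e'] -> ['a', 'b', 'd', 'e']
'e': index 3 in ['a', 'b', 'd', 'e'] -> ['e', 'a', 'b', 'd']
'e': index 0 in ['e', 'a', 'b', 'd'] -> ['e', 'a', 'b', 'd']
'b': index 2 in ['e', 'a', 'b', 'd'] -> ['b', 'e', 'a', 'd']
'd': index 3 in ['b', 'e', 'a', 'd'] -> ['d', 'b', 'e', 'a']
'a': index 3 in ['d', 'b', 'e', 'a'] -> ['a', 'd', 'b', 'e']
'd': index 1 in ['a', 'd', 'b', 'e'] -> ['d', 'a', 'b', 'e']


Output: [2, 1, 2, 0, 1, 0, 3, 0, 2, 3, 3, 1]


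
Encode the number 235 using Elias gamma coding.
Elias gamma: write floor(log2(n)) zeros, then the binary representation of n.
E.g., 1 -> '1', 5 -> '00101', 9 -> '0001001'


num_bits = floor(log2(235)) + 1 = 8
leading_zeros = num_bits - 1 = 7
binary(235) = 11101011

Elias gamma(235) = '0000000' + '11101011' = 000000011101011 (15 bits)


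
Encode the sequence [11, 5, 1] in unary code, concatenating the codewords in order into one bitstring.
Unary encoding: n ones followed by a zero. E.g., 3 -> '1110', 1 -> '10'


Encode each number as n ones followed by a terminating 0:
  11 -> 111111111110 (12 bits)
  5 -> 111110 (6 bits)
  1 -> 10 (2 bits)
Total length = 12 + 6 + 2 = 20 bits.

Unary([11, 5, 1]) = 11111111111011111010 (20 bits)


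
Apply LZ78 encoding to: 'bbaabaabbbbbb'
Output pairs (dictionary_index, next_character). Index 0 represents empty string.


LZ78 encoding steps:
Dictionary: {0: ''}
Step 1: w='' (idx 0), next='b' -> output (0, 'b'), add 'b' as idx 1
Step 2: w='b' (idx 1), next='a' -> output (1, 'a'), add 'ba' as idx 2
Step 3: w='' (idx 0), next='a' -> output (0, 'a'), add 'a' as idx 3
Step 4: w='ba' (idx 2), next='a' -> output (2, 'a'), add 'baa' as idx 4
Step 5: w='b' (idx 1), next='b' -> output (1, 'b'), add 'bb' as idx 5
Step 6: w='bb' (idx 5), next='b' -> output (5, 'b'), add 'bbb' as idx 6
Step 7: w='b' (idx 1), end of input -> output (1, '')


Encoded: [(0, 'b'), (1, 'a'), (0, 'a'), (2, 'a'), (1, 'b'), (5, 'b'), (1, '')]


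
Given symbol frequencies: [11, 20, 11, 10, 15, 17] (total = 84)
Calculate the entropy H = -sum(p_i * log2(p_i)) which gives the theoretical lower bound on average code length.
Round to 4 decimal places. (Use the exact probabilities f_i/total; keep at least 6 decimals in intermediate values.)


Per-symbol terms -p_i * log2(p_i) with p_i = f_i/84:
  p = 11/84 = 0.130952: log2(p) = -2.932886, -p*log2(p) = 0.384068
  p = 20/84 = 0.238095: log2(p) = -2.070389, -p*log2(p) = 0.492950
  p = 11/84 = 0.130952: log2(p) = -2.932886, -p*log2(p) = 0.384068
  p = 10/84 = 0.119048: log2(p) = -3.070389, -p*log2(p) = 0.365523
  p = 15/84 = 0.178571: log2(p) = -2.485427, -p*log2(p) = 0.443826
  p = 17/84 = 0.202381: log2(p) = -2.304855, -p*log2(p) = 0.466459
H = 0.384068 + 0.492950 + 0.384068 + 0.365523 + 0.443826 + 0.466459 = 2.536894

H = 2.5369 bits/symbol


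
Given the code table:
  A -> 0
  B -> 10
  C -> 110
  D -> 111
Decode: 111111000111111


Decoding:
111 -> D
111 -> D
0 -> A
0 -> A
0 -> A
111 -> D
111 -> D


Result: DDAAADD


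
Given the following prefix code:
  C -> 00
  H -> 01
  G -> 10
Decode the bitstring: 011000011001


Decoding step by step:
Bits 01 -> H
Bits 10 -> G
Bits 00 -> C
Bits 01 -> H
Bits 10 -> G
Bits 01 -> H


Decoded message: HGCHGH


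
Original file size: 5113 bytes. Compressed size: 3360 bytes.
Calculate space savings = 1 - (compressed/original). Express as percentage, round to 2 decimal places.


ratio = compressed/original = 3360/5113 = 0.657148
savings = 1 - ratio = 1 - 0.657148 = 0.342852
as a percentage: 0.342852 * 100 = 34.29%

Space savings = 1 - 3360/5113 = 34.29%


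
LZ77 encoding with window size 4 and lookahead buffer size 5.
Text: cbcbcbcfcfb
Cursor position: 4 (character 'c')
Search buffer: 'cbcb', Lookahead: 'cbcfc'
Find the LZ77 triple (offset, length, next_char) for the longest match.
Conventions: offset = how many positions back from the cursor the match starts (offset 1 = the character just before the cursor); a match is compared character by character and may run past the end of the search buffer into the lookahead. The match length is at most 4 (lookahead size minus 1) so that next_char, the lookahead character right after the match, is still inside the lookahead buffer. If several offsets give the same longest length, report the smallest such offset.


Try each offset into the search buffer:
  offset=1 (pos 3, char 'b'): match length 0
  offset=2 (pos 2, char 'c'): match length 3
  offset=3 (pos 1, char 'b'): match length 0
  offset=4 (pos 0, char 'c'): match length 3
Longest match has length 3, found at offsets 2, 4; take the smallest, offset 2.
next_char = character at position 4 + 3 = 7 -> 'f'

Best match: offset=2, length=3 (matching 'cbc' starting at position 2)
LZ77 triple: (2, 3, 'f')


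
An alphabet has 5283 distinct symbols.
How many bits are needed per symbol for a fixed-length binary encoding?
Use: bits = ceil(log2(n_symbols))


log2(5283) = 12.3671
Bracket: 2^12 = 4096 < 5283 <= 2^13 = 8192
So ceil(log2(5283)) = 13

bits = ceil(log2(5283)) = ceil(12.3671) = 13 bits


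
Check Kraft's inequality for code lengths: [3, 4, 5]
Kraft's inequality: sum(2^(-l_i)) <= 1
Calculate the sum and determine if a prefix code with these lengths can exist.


Sum = 2^(-3) + 2^(-4) + 2^(-5)
    = 0.125 + 0.0625 + 0.03125
    = 7/32 = 0.21875
Since 0.21875 <= 1, Kraft's inequality IS satisfied.
A prefix code with these lengths CAN exist.

Kraft sum = 0.21875. Satisfied.


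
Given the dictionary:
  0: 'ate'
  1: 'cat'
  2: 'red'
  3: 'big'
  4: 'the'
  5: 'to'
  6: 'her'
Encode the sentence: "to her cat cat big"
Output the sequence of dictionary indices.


Look up each word in the dictionary:
  'to' -> 5
  'her' -> 6
  'cat' -> 1
  'cat' -> 1
  'big' -> 3

Encoded: [5, 6, 1, 1, 3]


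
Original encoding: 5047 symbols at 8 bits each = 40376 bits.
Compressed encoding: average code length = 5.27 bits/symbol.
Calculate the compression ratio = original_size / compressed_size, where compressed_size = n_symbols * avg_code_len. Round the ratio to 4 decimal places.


original_size = n_symbols * orig_bits = 5047 * 8 = 40376 bits
compressed_size = n_symbols * avg_code_len = 5047 * 5.27 = 26597.69 bits
ratio = original_size / compressed_size = 40376 / 26597.69 = 1.518

Compression ratio = 1.518


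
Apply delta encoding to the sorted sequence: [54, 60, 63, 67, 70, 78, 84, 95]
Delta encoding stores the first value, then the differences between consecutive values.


First value: 54
Deltas:
  60 - 54 = 6
  63 - 60 = 3
  67 - 63 = 4
  70 - 67 = 3
  78 - 70 = 8
  84 - 78 = 6
  95 - 84 = 11


Delta encoded: [54, 6, 3, 4, 3, 8, 6, 11]


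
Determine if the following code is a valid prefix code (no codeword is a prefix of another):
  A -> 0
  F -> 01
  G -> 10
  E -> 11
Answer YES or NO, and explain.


Checking each pair (does one codeword prefix another?):
  A='0' vs F='01': prefix -- VIOLATION

NO -- this is NOT a valid prefix code. A (0) is a prefix of F (01).


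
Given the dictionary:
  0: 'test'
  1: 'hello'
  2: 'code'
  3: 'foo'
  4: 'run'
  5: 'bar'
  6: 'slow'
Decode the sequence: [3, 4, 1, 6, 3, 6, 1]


Look up each index in the dictionary:
  3 -> 'foo'
  4 -> 'run'
  1 -> 'hello'
  6 -> 'slow'
  3 -> 'foo'
  6 -> 'slow'
  1 -> 'hello'

Decoded: "foo run hello slow foo slow hello"


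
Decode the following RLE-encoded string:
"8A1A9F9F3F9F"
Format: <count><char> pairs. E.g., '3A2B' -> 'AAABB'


Expanding each <count><char> pair:
  8A -> 'AAAAAAAA'
  1A -> 'A'
  9F -> 'FFFFFFFFF'
  9F -> 'FFFFFFFFF'
  3F -> 'FFF'
  9F -> 'FFFFFFFFF'

Decoded = AAAAAAAAAFFFFFFFFFFFFFFFFFFFFFFFFFFFFFF


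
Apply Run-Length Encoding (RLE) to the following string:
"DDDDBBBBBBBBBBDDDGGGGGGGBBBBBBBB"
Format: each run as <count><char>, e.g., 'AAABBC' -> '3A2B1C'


Scanning runs left to right:
  i=0: run of 'D' x 4 -> '4D'
  i=4: run of 'B' x 10 -> '10B'
  i=14: run of 'D' x 3 -> '3D'
  i=17: run of 'G' x 7 -> '7G'
  i=24: run of 'B' x 8 -> '8B'

RLE = 4D10B3D7G8B


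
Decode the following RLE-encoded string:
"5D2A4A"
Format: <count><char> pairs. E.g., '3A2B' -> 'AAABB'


Expanding each <count><char> pair:
  5D -> 'DDDDD'
  2A -> 'AA'
  4A -> 'AAAA'

Decoded = DDDDDAAAAAA


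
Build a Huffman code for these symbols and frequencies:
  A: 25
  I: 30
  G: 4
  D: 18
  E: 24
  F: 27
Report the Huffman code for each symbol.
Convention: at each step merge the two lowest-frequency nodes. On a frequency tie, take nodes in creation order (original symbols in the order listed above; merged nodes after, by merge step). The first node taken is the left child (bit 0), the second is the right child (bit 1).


Huffman tree construction:
Step 1: Merge G(4) + D(18) = 22
Step 2: Merge (G+D)(22) + E(24) = 46
Step 3: Merge A(25) + F(27) = 52
Step 4: Merge I(30) + ((G+D)+E)(46) = 76
Step 5: Merge (A+F)(52) + (I+((G+D)+E))(76) = 128
Read each symbol's code off the tree from the root (left child = 0, right child = 1).

Codes:
  A: 00 (length 2)
  I: 10 (length 2)
  G: 1100 (length 4)
  D: 1101 (length 4)
  E: 111 (length 3)
  F: 01 (length 2)
Average code length: 324/128 = 2.5313 bits/symbol


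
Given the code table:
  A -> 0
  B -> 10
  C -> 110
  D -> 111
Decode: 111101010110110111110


Decoding:
111 -> D
10 -> B
10 -> B
10 -> B
110 -> C
110 -> C
111 -> D
110 -> C


Result: DBBBCCDC


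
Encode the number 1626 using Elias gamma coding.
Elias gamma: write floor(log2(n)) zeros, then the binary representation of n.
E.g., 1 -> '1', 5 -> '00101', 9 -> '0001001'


num_bits = floor(log2(1626)) + 1 = 11
leading_zeros = num_bits - 1 = 10
binary(1626) = 11001011010

Elias gamma(1626) = '0000000000' + '11001011010' = 000000000011001011010 (21 bits)
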